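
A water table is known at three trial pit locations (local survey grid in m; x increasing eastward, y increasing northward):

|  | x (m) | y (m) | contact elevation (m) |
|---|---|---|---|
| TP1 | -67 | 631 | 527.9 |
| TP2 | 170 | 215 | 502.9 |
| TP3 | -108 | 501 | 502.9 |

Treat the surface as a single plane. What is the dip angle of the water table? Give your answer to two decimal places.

Two edge vectors: TP1→TP2 = (237, -416, -25), TP1→TP3 = (-41, -130, -25).
Normal n = (TP1→TP2) × (TP1→TP3) = (7150, 6950, -47866).
So ∂z/∂x = −n_x/n_z = 0.14938 and ∂z/∂y = −n_y/n_z = 0.14520.
Gradient magnitude |∇z| = √(a² + b²) = √(0.02231 + 0.02108) = 0.20832.
True dip = arctan(0.20832) = 11.77°, dipping toward SW (azimuth ≈ 226°).

11.77°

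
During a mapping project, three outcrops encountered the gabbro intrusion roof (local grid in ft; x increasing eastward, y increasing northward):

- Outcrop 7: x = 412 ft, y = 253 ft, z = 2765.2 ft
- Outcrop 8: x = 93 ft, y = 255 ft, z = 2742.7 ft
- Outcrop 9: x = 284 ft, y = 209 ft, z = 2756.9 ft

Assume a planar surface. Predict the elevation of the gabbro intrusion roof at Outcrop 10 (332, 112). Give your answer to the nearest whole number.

2762 ft

Let the plane be z = a·x + b·y + c.
Outcrop 8−Outcrop 7: −319a + 2b = −22.5;  Outcrop 9−Outcrop 7: −128a − 44b = −8.3.
Solving gives a = 0.07043, b = −0.01625.
Then c = 2765.2 − a·412 − b·253 = 2740.29.
At (332, 112): z = 23.4 − 1.8 + 2740.29 = 2761.9 ft.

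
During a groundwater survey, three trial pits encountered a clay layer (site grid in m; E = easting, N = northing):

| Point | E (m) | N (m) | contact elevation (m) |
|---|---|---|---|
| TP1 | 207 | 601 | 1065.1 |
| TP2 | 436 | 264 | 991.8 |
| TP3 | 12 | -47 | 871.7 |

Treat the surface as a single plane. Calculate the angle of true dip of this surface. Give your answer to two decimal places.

15.95°

Two edge vectors: TP1→TP2 = (229, -337, -73.3), TP1→TP3 = (-195, -648, -193.4).
Normal n = (TP1→TP2) × (TP1→TP3) = (17677.4, 58582.1, -214107).
So ∂z/∂E = −n_x/n_z = 0.08256 and ∂z/∂N = −n_y/n_z = 0.27361.
Gradient magnitude |∇z| = √(a² + b²) = √(0.00682 + 0.07486) = 0.28580.
True dip = arctan(0.28580) = 15.95°, dipping toward SSW (azimuth ≈ 197°).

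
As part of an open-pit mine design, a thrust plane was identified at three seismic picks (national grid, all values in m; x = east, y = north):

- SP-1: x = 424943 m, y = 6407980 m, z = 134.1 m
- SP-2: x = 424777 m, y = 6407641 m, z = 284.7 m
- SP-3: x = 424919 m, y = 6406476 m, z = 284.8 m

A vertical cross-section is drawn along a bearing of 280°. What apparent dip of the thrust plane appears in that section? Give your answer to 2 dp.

Let the plane be z = a·x + b·y + c.
SP-2−SP-1: −166a − 339b = 150.6;  SP-3−SP-1: −24a − 1504b = 150.7.
Solving gives a = −0.72627, b = −0.08861.
Unit vector along 280° is (sin 280°, cos 280°) = (-0.9848, 0.1736).
Slope in that direction = a·(-0.9848) + b·(0.1736) = 0.69985.
Apparent dip = arctan|0.69985| = 34.99° (true dip is 36.2°, so apparent ≤ true as expected).

34.99°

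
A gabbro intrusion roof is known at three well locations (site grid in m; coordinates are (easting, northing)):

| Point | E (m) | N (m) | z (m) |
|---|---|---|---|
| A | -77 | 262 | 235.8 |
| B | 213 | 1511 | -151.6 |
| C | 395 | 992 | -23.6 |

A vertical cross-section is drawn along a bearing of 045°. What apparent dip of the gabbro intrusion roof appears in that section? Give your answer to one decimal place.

Two edge vectors: A→B = (290, 1249, -387.4), A→C = (472, 730, -259.4).
Normal n = (A→B) × (A→C) = (-41188.6, -107626.8, -377828).
So ∂z/∂E = −n_x/n_z = −0.10901 and ∂z/∂N = −n_y/n_z = −0.28486.
Unit vector along 045° is (sin 45°, cos 45°) = (0.7071, 0.7071).
Slope in that direction = a·(0.7071) + b·(0.7071) = −0.27851.
Apparent dip = arctan|0.27851| = 15.6° (true dip is 17.0°, so apparent ≤ true as expected).

15.6°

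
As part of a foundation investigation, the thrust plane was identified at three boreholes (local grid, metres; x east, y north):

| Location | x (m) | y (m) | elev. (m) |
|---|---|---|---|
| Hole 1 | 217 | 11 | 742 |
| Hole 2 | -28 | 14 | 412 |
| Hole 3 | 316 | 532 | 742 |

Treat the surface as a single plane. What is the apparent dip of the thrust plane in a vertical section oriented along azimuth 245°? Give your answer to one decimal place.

Let the plane be z = a·x + b·y + c.
Hole 2−Hole 1: −245a + 3b = −330;  Hole 3−Hole 1: 99a + 521b = 0.
Solving gives a = 1.34381, b = −0.25535.
Unit vector along 245° is (sin 245°, cos 245°) = (-0.9063, -0.4226).
Slope in that direction = a·(-0.9063) + b·(-0.4226) = −1.10999.
Apparent dip = arctan|1.10999| = 48.0° (true dip is 53.8°, so apparent ≤ true as expected).

48.0°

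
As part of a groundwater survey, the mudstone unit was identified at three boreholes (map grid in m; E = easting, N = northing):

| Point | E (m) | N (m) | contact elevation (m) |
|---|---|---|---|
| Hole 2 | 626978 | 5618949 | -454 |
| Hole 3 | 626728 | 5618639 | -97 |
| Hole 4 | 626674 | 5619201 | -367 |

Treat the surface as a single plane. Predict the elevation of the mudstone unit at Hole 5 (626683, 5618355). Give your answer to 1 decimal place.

Let the plane be z = a·E + b·N + c.
Hole 3−Hole 2: −250a − 310b = 357;  Hole 4−Hole 2: −304a + 252b = 87.
Solving gives a = −0.743665734, b = −0.551882473.
Then c = -454 − a·626978 − b·5618949 = 3566807.52.
At (626683, 5618355): z = −466042.7 − 3100671.6 + 3566807.52 = 93.2 m.

93.2 m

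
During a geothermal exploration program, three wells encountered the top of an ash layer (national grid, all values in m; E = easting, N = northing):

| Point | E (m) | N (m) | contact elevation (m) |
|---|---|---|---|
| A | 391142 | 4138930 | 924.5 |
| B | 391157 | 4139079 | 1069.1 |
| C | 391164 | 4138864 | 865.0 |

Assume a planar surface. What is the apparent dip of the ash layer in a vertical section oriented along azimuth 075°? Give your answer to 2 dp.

Two edge vectors: A→B = (15, 149, 144.6), A→C = (22, -66, -59.5).
Normal n = (A→B) × (A→C) = (678.1, 4073.7, -4268).
So ∂z/∂E = −n_x/n_z = 0.15888 and ∂z/∂N = −n_y/n_z = 0.95448.
Unit vector along 075° is (sin 75°, cos 75°) = (0.9659, 0.2588).
Slope in that direction = a·(0.9659) + b·(0.2588) = 0.40050.
Apparent dip = arctan|0.40050| = 21.83° (true dip is 44.1°, so apparent ≤ true as expected).

21.83°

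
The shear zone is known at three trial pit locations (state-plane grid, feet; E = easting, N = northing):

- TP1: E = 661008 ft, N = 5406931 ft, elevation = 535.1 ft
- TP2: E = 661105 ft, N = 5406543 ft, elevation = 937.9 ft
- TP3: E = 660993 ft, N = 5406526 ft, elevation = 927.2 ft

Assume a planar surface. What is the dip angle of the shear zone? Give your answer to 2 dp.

Two edge vectors: TP1→TP2 = (97, -388, 402.8), TP1→TP3 = (-15, -405, 392.1).
Normal n = (TP1→TP2) × (TP1→TP3) = (10999.2, -44075.7, -45105).
So ∂z/∂E = −n_x/n_z = 0.24386 and ∂z/∂N = −n_y/n_z = −0.97718.
Gradient magnitude |∇z| = √(a² + b²) = √(0.05947 + 0.95488) = 1.00715.
True dip = arctan(1.00715) = 45.20°, dipping toward NNW (azimuth ≈ 346°).

45.20°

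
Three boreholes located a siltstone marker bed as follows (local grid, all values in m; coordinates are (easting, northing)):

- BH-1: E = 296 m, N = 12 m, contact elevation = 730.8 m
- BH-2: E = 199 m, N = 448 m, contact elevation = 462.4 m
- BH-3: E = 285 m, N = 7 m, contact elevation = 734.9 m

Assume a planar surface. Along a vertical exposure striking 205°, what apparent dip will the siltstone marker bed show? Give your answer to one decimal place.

Let the plane be z = a·E + b·N + c.
BH-2−BH-1: −97a + 436b = −268.4;  BH-3−BH-1: −11a − 5b = 4.1.
Solving gives a = −0.08438, b = −0.63437.
Unit vector along 205° is (sin 205°, cos 205°) = (-0.4226, -0.9063).
Slope in that direction = a·(-0.4226) + b·(-0.9063) = 0.61059.
Apparent dip = arctan|0.61059| = 31.4° (true dip is 32.6°, so apparent ≤ true as expected).

31.4°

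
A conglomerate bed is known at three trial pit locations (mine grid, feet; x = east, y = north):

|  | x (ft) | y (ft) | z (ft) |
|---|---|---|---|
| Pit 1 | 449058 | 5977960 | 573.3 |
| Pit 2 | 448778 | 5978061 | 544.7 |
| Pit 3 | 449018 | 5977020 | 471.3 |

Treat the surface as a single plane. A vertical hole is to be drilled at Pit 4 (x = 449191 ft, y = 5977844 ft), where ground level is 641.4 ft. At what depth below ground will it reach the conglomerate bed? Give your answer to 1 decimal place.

61.5 ft

Two edge vectors: Pit 1→Pit 2 = (-280, 101, -28.6), Pit 1→Pit 3 = (-40, -940, -102).
Normal n = (Pit 1→Pit 2) × (Pit 1→Pit 3) = (-37186, -27416, 267240).
So ∂z/∂x = −n_x/n_z = 0.139148331 and ∂z/∂y = −n_y/n_z = 0.102589433.
Intercept c from Pit 1: 573.3 − 62485.67 − 613275.53 = −675187.90.
At (449191, 5977844): z_contact = 62504.18 + 613263.62 − 675187.90 = 579.91 ft.
Depth below ground = 641.4 − 579.91 = 61.5 ft.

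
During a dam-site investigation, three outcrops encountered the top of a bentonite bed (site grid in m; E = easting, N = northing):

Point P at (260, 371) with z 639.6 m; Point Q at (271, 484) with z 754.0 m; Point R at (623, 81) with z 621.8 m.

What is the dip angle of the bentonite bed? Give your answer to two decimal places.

49.67°

Two edge vectors: Point P→Point Q = (11, 113, 114.4), Point P→Point R = (363, -290, -17.8).
Normal n = (Point P→Point Q) × (Point P→Point R) = (31164.6, 41723, -44209).
So ∂z/∂E = −n_x/n_z = 0.70494 and ∂z/∂N = −n_y/n_z = 0.94377.
Gradient magnitude |∇z| = √(a² + b²) = √(0.49694 + 0.89070) = 1.17798.
True dip = arctan(1.17798) = 49.67°, dipping toward SW (azimuth ≈ 217°).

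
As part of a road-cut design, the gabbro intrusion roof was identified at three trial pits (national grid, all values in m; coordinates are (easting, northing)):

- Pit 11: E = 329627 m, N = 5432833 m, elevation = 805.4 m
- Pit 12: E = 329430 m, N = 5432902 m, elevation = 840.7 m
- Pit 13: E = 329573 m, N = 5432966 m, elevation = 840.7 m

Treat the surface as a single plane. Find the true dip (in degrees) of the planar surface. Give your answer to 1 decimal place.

13.8°

Let the plane be z = a·E + b·N + c.
Pit 12−Pit 11: −197a + 69b = 35.3;  Pit 13−Pit 11: −54a + 133b = 35.3.
Solving gives a = −0.10052, b = 0.22460.
Gradient magnitude |∇z| = √(a² + b²) = √(0.01010 + 0.05045) = 0.24607.
True dip = arctan(0.24607) = 13.8°, dipping toward SSE (azimuth ≈ 156°).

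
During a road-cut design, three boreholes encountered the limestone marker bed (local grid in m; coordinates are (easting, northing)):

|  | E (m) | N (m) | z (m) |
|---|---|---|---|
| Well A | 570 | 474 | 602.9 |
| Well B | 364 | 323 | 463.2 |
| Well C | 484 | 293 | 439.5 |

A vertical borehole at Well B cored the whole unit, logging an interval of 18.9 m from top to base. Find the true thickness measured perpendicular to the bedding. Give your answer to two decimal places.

14.11 m

Two edge vectors: Well A→Well B = (-206, -151, -139.7), Well A→Well C = (-86, -181, -163.4).
Normal n = (Well A→Well B) × (Well A→Well C) = (-612.3, -21646.2, 24300).
So ∂z/∂E = −n_x/n_z = 0.02520 and ∂z/∂N = −n_y/n_z = 0.89079.
|∇z| = √(a²+b²) = 0.89115, so dip δ = arctan(0.89115) = 41.71°.
True thickness = vertical thickness × cos δ = 18.9 × cos 41.71° = 14.11 m.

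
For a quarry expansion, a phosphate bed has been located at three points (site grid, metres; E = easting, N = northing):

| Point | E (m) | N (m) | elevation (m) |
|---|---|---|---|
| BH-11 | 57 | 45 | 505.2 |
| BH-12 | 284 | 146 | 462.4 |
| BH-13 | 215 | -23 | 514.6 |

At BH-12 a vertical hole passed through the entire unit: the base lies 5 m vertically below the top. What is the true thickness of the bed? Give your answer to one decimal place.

4.8 m

Let the plane be z = a·E + b·N + c.
BH-12−BH-11: 227a + 101b = −42.8;  BH-13−BH-11: 158a − 68b = 9.4.
Solving gives a = −0.06246, b = −0.28337.
|∇z| = √(a²+b²) = 0.29018, so dip δ = arctan(0.29018) = 16.18°.
True thickness = vertical thickness × cos δ = 5 × cos 16.18° = 4.8 m.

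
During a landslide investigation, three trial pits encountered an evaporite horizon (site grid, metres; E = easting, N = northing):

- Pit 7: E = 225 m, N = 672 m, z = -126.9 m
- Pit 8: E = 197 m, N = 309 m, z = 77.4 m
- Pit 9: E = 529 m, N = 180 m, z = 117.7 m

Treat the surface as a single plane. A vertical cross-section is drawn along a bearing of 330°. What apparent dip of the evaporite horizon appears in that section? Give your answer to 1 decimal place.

Let the plane be z = a·E + b·N + c.
Pit 8−Pit 7: −28a − 363b = 204.3;  Pit 9−Pit 7: 304a − 492b = 244.6.
Solving gives a = −0.09447, b = −0.55552.
Unit vector along 330° is (sin 330°, cos 330°) = (-0.5000, 0.8660).
Slope in that direction = a·(-0.5000) + b·(0.8660) = −0.43386.
Apparent dip = arctan|0.43386| = 23.5° (true dip is 29.4°, so apparent ≤ true as expected).

23.5°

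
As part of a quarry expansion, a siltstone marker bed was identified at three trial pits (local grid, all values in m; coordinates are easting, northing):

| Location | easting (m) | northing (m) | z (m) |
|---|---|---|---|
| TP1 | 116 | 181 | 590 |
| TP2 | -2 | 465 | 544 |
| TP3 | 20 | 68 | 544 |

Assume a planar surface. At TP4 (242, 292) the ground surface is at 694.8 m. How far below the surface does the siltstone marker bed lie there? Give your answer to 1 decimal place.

45.4 m

Two edge vectors: TP1→TP2 = (-118, 284, -46), TP1→TP3 = (-96, -113, -46).
Normal n = (TP1→TP2) × (TP1→TP3) = (-18262, -1012, 40598).
So ∂z/∂easting = −n_x/n_z = 0.44983 and ∂z/∂northing = −n_y/n_z = 0.02493.
Intercept c from TP1: 590 − 52.18 − 4.51 = 533.31.
At (242, 292): z_contact = 108.86 + 7.28 + 533.31 = 649.44 m.
Depth below ground = 694.8 − 649.44 = 45.4 m.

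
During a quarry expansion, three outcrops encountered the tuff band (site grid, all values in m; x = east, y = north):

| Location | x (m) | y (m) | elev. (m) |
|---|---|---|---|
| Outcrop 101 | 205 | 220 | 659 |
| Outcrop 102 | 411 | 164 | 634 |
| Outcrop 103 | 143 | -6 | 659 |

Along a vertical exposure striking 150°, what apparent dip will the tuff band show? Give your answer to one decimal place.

4.8°

Let the plane be z = a·x + b·y + c.
Outcrop 102−Outcrop 101: 206a − 56b = −25;  Outcrop 103−Outcrop 101: −62a − 226b = 0.
Solving gives a = −0.11294, b = 0.03098.
Unit vector along 150° is (sin 150°, cos 150°) = (0.5000, -0.8660).
Slope in that direction = a·(0.5000) + b·(-0.8660) = −0.08330.
Apparent dip = arctan|0.08330| = 4.8° (true dip is 6.7°, so apparent ≤ true as expected).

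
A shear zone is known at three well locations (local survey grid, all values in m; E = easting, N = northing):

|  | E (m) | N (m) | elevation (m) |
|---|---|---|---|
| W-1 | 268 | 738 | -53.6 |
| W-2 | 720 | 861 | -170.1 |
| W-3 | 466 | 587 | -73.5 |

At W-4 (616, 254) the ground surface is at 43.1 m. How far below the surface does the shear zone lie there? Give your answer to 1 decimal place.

Let the plane be z = a·E + b·N + c.
W-2−W-1: 452a + 123b = −116.5;  W-3−W-1: 198a − 151b = −19.9.
Solving gives a = −0.21639, b = −0.15196.
Then c = -53.6 − a·268 − b·738 = 116.54.
At (616, 254): z_contact = −133.30 − 38.60 + 116.54 = -55.36 m.
Depth below ground = 43.1 − (-55.36) = 98.5 m.

98.5 m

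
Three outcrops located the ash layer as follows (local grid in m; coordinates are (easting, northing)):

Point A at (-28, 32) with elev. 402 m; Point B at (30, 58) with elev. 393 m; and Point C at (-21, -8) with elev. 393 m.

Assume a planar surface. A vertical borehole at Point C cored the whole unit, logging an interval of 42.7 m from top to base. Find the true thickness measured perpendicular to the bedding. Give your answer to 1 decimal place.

40.9 m

Two edge vectors: Point A→Point B = (58, 26, -9), Point A→Point C = (7, -40, -9).
Normal n = (Point A→Point B) × (Point A→Point C) = (-594, 459, -2502).
So ∂z/∂E = −n_x/n_z = −0.23741 and ∂z/∂N = −n_y/n_z = 0.18345.
|∇z| = √(a²+b²) = 0.30003, so dip δ = arctan(0.30003) = 16.70°.
True thickness = vertical thickness × cos δ = 42.7 × cos 16.70° = 40.9 m.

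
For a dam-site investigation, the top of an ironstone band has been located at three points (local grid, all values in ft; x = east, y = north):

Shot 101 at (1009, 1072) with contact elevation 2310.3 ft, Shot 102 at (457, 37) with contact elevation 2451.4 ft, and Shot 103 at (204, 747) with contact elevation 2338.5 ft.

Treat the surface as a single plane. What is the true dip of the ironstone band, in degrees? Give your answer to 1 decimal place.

8.6°

Two edge vectors: Shot 101→Shot 102 = (-552, -1035, 141.1), Shot 101→Shot 103 = (-805, -325, 28.2).
Normal n = (Shot 101→Shot 102) × (Shot 101→Shot 103) = (16670.5, -98019.1, -653775).
So ∂z/∂x = −n_x/n_z = 0.02550 and ∂z/∂y = −n_y/n_z = −0.14993.
Gradient magnitude |∇z| = √(a² + b²) = √(0.00065 + 0.02248) = 0.15208.
True dip = arctan(0.15208) = 8.6°, dipping toward N (azimuth ≈ 350°).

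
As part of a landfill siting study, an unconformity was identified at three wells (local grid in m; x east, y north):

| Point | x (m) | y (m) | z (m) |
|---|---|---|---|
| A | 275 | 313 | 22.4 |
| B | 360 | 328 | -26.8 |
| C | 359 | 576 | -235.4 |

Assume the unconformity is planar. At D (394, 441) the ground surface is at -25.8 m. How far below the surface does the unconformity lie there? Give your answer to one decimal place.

Let the plane be z = a·x + b·y + c.
B−A: 85a + 15b = −49.2;  C−A: 84a + 263b = −257.8.
Solving gives a = −0.43008, b = −0.84286.
Then c = 22.4 − a·275 − b·313 = 404.49.
At (394, 441): z_contact = −169.45 − 371.70 + 404.49 = -136.67 m.
Depth below ground = -25.8 − (-136.67) = 110.9 m.

110.9 m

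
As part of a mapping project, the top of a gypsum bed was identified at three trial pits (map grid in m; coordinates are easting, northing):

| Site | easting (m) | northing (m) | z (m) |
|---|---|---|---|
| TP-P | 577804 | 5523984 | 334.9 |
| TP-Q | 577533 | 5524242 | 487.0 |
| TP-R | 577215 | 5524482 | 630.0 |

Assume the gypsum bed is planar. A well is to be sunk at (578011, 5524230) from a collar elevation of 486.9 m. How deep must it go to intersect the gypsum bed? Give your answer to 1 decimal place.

17.6 m

Let the plane be z = a·easting + b·northing + c.
TP-Q−TP-P: −271a + 258b = 152.1;  TP-R−TP-P: −589a + 498b = 295.1.
Solving gives a = −0.022935780, b = 0.565443425.
Then c = 334.9 − a·577804 − b·5523984 = −3109913.15.
At (578011, 5524230): z_contact = −13257.13 + 3123639.53 − 3109913.15 = 469.25 m.
Depth below ground = 486.9 − 469.25 = 17.6 m.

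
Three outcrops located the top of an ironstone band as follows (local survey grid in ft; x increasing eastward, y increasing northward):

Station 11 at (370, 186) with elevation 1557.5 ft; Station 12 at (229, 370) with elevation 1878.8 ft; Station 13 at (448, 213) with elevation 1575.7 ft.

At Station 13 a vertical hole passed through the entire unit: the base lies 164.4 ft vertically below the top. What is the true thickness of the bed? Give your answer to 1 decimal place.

89.1 ft

Two edge vectors: Station 11→Station 12 = (-141, 184, 321.3), Station 11→Station 13 = (78, 27, 18.2).
Normal n = (Station 11→Station 12) × (Station 11→Station 13) = (-5326.3, 27627.6, -18159).
So ∂z/∂x = −n_x/n_z = −0.29331 and ∂z/∂y = −n_y/n_z = 1.52143.
|∇z| = √(a²+b²) = 1.54944, so dip δ = arctan(1.54944) = 57.16°.
True thickness = vertical thickness × cos δ = 164.4 × cos 57.16° = 89.1 ft.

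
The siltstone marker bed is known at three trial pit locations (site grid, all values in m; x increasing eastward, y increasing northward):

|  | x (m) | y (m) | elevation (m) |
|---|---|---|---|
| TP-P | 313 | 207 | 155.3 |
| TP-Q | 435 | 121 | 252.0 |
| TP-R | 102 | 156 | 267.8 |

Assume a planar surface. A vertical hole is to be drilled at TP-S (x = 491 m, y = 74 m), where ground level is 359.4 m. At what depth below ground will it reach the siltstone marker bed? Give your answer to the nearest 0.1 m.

52.5 m

Two edge vectors: TP-P→TP-Q = (122, -86, 96.7), TP-P→TP-R = (-211, -51, 112.5).
Normal n = (TP-P→TP-Q) × (TP-P→TP-R) = (-4743.3, -34128.7, -24368).
So ∂z/∂x = −n_x/n_z = −0.19465 and ∂z/∂y = −n_y/n_z = −1.40055.
Intercept c from TP-P: 155.3 + 60.93 + 289.91 = 506.14.
At (491, 74): z_contact = −95.57 − 103.64 + 506.14 = 306.93 m.
Depth below ground = 359.4 − 306.93 = 52.5 m.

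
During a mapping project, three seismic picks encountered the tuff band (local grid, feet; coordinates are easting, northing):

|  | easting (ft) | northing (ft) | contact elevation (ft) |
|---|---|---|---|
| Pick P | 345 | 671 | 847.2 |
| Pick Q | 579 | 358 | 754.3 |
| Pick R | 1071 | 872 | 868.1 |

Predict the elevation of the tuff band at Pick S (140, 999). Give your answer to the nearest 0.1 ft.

Let the plane be z = a·easting + b·northing + c.
Pick Q−Pick P: 234a − 313b = −92.9;  Pick R−Pick P: 726a + 201b = 20.9.
Solving gives a = −0.044231, b = 0.263738.
Then c = 847.2 − a·345 − b·671 = 685.49.
At (140, 999): z = −6.2 + 263.5 + 685.49 = 942.8 ft.

942.8 ft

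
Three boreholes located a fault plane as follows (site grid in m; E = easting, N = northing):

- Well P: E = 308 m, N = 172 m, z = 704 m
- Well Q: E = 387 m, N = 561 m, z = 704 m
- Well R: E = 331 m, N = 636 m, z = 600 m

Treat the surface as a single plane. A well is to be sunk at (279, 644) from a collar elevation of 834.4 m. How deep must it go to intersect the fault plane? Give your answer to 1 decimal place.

312.7 m

Let the plane be z = a·E + b·N + c.
Well Q−Well P: 79a + 389b = 0;  Well R−Well P: 23a + 464b = −104.
Solving gives a = 1.46003, b = −0.29651.
Then c = 704 − a·308 − b·172 = 305.31.
At (279, 644): z_contact = 407.35 − 190.95 + 305.31 = 521.71 m.
Depth below ground = 834.4 − 521.71 = 312.7 m.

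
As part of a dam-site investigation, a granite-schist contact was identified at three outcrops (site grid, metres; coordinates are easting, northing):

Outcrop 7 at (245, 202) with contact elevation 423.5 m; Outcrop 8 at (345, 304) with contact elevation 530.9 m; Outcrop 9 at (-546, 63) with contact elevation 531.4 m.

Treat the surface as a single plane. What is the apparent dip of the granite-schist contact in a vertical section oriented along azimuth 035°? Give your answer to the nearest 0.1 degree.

43.6°

Two edge vectors: Outcrop 7→Outcrop 8 = (100, 102, 107.4), Outcrop 7→Outcrop 9 = (-791, -139, 107.9).
Normal n = (Outcrop 7→Outcrop 8) × (Outcrop 7→Outcrop 9) = (25934.4, -95743.4, 66782).
So ∂z/∂easting = −n_x/n_z = −0.38834 and ∂z/∂northing = −n_y/n_z = 1.43367.
Unit vector along 035° is (sin 35°, cos 35°) = (0.5736, 0.8192).
Slope in that direction = a·(0.5736) + b·(0.8192) = 0.95165.
Apparent dip = arctan|0.95165| = 43.6° (true dip is 56.0°, so apparent ≤ true as expected).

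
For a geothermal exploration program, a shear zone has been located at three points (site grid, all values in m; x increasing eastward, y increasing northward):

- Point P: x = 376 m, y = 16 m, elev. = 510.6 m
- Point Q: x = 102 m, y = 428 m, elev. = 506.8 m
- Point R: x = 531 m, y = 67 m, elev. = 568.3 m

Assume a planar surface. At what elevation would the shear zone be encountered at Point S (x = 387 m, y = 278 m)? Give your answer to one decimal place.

565.2 m

Two edge vectors: Point P→Point Q = (-274, 412, -3.8), Point P→Point R = (155, 51, 57.7).
Normal n = (Point P→Point Q) × (Point P→Point R) = (23966.2, 15220.8, -77834).
So ∂z/∂x = −n_x/n_z = 0.30791 and ∂z/∂y = −n_y/n_z = 0.19555.
Intercept c from Point P: 510.6 − 115.78 − 3.13 = 391.70.
At (387, 278): z = 119.2 + 54.4 + 391.70 = 565.2 m.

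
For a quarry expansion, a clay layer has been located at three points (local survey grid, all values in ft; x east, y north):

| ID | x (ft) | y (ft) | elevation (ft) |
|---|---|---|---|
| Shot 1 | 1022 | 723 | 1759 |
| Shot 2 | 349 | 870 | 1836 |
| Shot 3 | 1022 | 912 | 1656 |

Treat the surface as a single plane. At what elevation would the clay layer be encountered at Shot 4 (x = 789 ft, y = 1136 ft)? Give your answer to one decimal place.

Two edge vectors: Shot 1→Shot 2 = (-673, 147, 77), Shot 1→Shot 3 = (0, 189, -103).
Normal n = (Shot 1→Shot 2) × (Shot 1→Shot 3) = (-29694, -69319, -127197).
So ∂z/∂x = −n_x/n_z = −0.233449 and ∂z/∂y = −n_y/n_z = −0.544974.
Intercept c from Shot 1: 1759 + 238.58 + 394.02 = 2391.60.
At (789, 1136): z = −184.2 − 619.1 + 2391.60 = 1588.3 ft.

1588.3 ft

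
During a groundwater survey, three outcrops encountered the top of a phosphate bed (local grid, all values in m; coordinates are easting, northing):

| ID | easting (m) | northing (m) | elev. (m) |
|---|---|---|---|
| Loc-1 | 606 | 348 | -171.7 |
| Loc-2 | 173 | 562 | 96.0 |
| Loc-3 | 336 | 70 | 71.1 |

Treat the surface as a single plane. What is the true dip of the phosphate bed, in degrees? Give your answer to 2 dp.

Two edge vectors: Loc-1→Loc-2 = (-433, 214, 267.7), Loc-1→Loc-3 = (-270, -278, 242.8).
Normal n = (Loc-1→Loc-2) × (Loc-1→Loc-3) = (126379.8, 32853.4, 178154).
So ∂z/∂easting = −n_x/n_z = −0.70939 and ∂z/∂northing = −n_y/n_z = −0.18441.
Gradient magnitude |∇z| = √(a² + b²) = √(0.50323 + 0.03401) = 0.73296.
True dip = arctan(0.73296) = 36.24°, dipping toward ENE (azimuth ≈ 075°).

36.24°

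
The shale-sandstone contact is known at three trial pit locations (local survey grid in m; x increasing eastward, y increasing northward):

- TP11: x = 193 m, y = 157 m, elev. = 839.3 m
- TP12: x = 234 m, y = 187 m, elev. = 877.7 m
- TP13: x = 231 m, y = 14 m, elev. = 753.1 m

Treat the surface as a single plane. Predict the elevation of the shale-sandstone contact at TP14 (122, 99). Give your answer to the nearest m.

768 m

Let the plane be z = a·x + b·y + c.
TP12−TP11: 41a + 30b = 38.4;  TP13−TP11: 38a − 143b = −86.2.
Solving gives a = 0.41485, b = 0.71304.
Then c = 839.3 − a·193 − b·157 = 647.29.
At (122, 99): z = 50.6 + 70.6 + 647.29 = 768.5 m.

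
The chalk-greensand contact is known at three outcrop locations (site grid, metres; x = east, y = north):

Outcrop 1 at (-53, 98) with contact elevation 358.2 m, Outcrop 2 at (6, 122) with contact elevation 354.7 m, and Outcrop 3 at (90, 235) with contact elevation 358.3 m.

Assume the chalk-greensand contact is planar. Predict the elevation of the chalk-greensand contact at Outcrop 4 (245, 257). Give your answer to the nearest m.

Two edge vectors: Outcrop 1→Outcrop 2 = (59, 24, -3.5), Outcrop 1→Outcrop 3 = (143, 137, 0.1).
Normal n = (Outcrop 1→Outcrop 2) × (Outcrop 1→Outcrop 3) = (481.9, -506.4, 4651).
So ∂z/∂x = −n_x/n_z = −0.10361 and ∂z/∂y = −n_y/n_z = 0.10888.
Intercept c from Outcrop 1: 358.2 − 5.49 − 10.67 = 342.04.
At (245, 257): z = −25.4 + 28.0 + 342.04 = 344.6 m.

345 m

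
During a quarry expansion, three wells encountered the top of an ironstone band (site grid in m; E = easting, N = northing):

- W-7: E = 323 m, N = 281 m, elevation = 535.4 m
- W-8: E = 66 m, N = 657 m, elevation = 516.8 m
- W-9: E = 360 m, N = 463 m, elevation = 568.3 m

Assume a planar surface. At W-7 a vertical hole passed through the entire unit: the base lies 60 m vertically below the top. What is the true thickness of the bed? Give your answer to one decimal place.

57.6 m

Let the plane be z = a·E + b·N + c.
W-8−W-7: −257a + 376b = −18.6;  W-9−W-7: 37a + 182b = 32.9.
Solving gives a = 0.25962, b = 0.12799.
|∇z| = √(a²+b²) = 0.28946, so dip δ = arctan(0.28946) = 16.14°.
True thickness = vertical thickness × cos δ = 60 × cos 16.14° = 57.6 m.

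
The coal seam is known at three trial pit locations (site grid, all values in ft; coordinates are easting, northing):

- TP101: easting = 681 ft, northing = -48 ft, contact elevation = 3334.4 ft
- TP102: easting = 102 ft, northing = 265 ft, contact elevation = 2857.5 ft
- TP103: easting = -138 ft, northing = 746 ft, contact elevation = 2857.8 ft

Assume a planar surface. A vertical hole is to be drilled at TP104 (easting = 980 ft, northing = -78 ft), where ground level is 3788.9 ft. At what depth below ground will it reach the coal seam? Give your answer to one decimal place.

134.0 ft

Let the plane be z = a·easting + b·northing + c.
TP102−TP101: −579a + 313b = −476.9;  TP103−TP101: −819a + 794b = −476.6.
Solving gives a = 1.12835, b = 0.56363.
Then c = 3334.4 − a·681 − b·-48 = 2593.05.
At (980, -78): z_contact = 1105.78 − 43.96 + 2593.05 = 3654.87 ft.
Depth below ground = 3788.9 − 3654.87 = 134.0 ft.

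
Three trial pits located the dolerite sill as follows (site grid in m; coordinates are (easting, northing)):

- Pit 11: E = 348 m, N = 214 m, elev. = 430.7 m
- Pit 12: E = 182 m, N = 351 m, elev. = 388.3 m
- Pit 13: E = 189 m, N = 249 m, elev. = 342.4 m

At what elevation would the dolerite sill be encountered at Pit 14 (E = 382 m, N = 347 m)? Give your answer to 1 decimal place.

Let the plane be z = a·E + b·N + c.
Pit 12−Pit 11: −166a + 137b = −42.4;  Pit 13−Pit 11: −159a + 35b = −88.3.
Solving gives a = 0.66444, b = 0.49560.
Then c = 430.7 − a·348 − b·214 = 93.42.
At (382, 347): z = 253.8 + 172.0 + 93.42 = 519.2 m.

519.2 m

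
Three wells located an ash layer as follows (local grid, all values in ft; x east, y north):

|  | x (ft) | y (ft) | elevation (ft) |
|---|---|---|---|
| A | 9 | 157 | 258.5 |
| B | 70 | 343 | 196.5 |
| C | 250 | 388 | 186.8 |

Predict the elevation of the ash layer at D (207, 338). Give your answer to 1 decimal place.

Two edge vectors: A→B = (61, 186, -62), A→C = (241, 231, -71.7).
Normal n = (A→B) × (A→C) = (985.8, -10568.3, -30735).
So ∂z/∂x = −n_x/n_z = 0.03207 and ∂z/∂y = −n_y/n_z = −0.34385.
Intercept c from A: 258.5 − 0.29 + 53.98 = 312.20.
At (207, 338): z = 6.6 − 116.2 + 312.20 = 202.6 ft.

202.6 ft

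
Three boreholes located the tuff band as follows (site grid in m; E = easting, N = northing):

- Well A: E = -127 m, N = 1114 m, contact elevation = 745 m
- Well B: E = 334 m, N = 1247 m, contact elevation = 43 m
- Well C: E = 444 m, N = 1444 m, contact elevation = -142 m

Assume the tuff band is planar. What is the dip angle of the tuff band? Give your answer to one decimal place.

56.2°

Two edge vectors: Well A→Well B = (461, 133, -702), Well A→Well C = (571, 330, -887).
Normal n = (Well A→Well B) × (Well A→Well C) = (113689, 8065, 76187).
So ∂z/∂E = −n_x/n_z = −1.49224 and ∂z/∂N = −n_y/n_z = −0.10586.
Gradient magnitude |∇z| = √(a² + b²) = √(2.22677 + 0.01121) = 1.49599.
True dip = arctan(1.49599) = 56.2°, dipping toward E (azimuth ≈ 086°).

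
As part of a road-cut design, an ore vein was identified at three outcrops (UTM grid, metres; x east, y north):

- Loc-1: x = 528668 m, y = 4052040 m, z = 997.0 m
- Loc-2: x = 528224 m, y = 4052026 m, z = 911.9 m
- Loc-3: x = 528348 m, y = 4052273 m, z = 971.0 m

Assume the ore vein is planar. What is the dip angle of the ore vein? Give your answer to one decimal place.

13.3°

Two edge vectors: Loc-1→Loc-2 = (-444, -14, -85.1), Loc-1→Loc-3 = (-320, 233, -26).
Normal n = (Loc-1→Loc-2) × (Loc-1→Loc-3) = (20192.3, 15688, -107932).
So ∂z/∂x = −n_x/n_z = 0.18708 and ∂z/∂y = −n_y/n_z = 0.14535.
Gradient magnitude |∇z| = √(a² + b²) = √(0.03500 + 0.02113) = 0.23691.
True dip = arctan(0.23691) = 13.3°, dipping toward SW (azimuth ≈ 232°).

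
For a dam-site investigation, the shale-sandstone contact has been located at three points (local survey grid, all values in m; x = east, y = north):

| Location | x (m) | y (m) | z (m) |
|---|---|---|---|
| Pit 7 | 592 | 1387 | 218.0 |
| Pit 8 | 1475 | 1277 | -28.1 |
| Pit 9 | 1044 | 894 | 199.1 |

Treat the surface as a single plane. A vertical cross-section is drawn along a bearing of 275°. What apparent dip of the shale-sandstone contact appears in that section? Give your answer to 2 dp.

Let the plane be z = a·x + b·y + c.
Pit 8−Pit 7: 883a − 110b = −246.1;  Pit 9−Pit 7: 452a − 493b = −18.9.
Solving gives a = −0.30925, b = −0.24520.
Unit vector along 275° is (sin 275°, cos 275°) = (-0.9962, 0.0872).
Slope in that direction = a·(-0.9962) + b·(0.0872) = 0.28671.
Apparent dip = arctan|0.28671| = 16.00° (true dip is 21.5°, so apparent ≤ true as expected).

16.00°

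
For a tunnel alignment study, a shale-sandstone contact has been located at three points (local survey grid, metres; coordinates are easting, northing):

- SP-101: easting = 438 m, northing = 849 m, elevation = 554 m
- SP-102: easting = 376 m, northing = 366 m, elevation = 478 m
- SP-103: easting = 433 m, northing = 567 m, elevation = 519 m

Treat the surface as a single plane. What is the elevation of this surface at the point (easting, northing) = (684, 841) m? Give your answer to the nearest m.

Let the plane be z = a·easting + b·northing + c.
SP-102−SP-101: −62a − 483b = −76;  SP-103−SP-101: −5a − 282b = −35.
Solving gives a = 0.30042, b = 0.11879.
Then c = 554 − a·438 − b·849 = 321.57.
At (684, 841): z = 205.5 + 99.9 + 321.57 = 627.0 m.

627 m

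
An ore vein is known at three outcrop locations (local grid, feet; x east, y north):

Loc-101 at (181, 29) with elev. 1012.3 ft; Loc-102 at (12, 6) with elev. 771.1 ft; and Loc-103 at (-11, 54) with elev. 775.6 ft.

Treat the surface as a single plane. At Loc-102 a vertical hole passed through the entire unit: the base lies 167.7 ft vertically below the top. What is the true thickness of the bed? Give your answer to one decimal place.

92.4 ft

Two edge vectors: Loc-101→Loc-102 = (-169, -23, -241.2), Loc-101→Loc-103 = (-192, 25, -236.7).
Normal n = (Loc-101→Loc-102) × (Loc-101→Loc-103) = (11474.1, 6308.1, -8641).
So ∂z/∂x = −n_x/n_z = 1.32787 and ∂z/∂y = −n_y/n_z = 0.73002.
|∇z| = √(a²+b²) = 1.51531, so dip δ = arctan(1.51531) = 56.58°.
True thickness = vertical thickness × cos δ = 167.7 × cos 56.58° = 92.4 ft.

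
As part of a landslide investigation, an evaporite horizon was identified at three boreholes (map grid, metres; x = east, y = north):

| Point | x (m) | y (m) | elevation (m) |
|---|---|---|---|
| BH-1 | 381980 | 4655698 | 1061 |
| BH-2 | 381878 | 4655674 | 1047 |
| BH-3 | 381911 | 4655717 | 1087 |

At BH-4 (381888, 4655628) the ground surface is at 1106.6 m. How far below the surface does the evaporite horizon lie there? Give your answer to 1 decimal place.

106.9 m

Let the plane be z = a·x + b·y + c.
BH-2−BH-1: −102a − 24b = −14;  BH-3−BH-1: −69a + 19b = 26.
Solving gives a = −0.099610462, b = 1.006677796.
Then c = 1061 − a·381980 − b·4655698 = −4647677.60.
At (381888, 4655628): z_contact = −38040.04 + 4686717.34 − 4647677.60 = 999.70 m.
Depth below ground = 1106.6 − 999.70 = 106.9 m.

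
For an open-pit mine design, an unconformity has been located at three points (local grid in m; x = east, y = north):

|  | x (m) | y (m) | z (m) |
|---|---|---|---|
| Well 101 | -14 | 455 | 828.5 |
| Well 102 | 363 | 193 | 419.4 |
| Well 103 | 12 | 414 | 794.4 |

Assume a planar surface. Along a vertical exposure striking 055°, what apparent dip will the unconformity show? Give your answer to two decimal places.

30.78°

Two edge vectors: Well 101→Well 102 = (377, -262, -409.1), Well 101→Well 103 = (26, -41, -34.1).
Normal n = (Well 101→Well 102) × (Well 101→Well 103) = (-7838.9, 2219.1, -8645).
So ∂z/∂x = −n_x/n_z = −0.90676 and ∂z/∂y = −n_y/n_z = 0.25669.
Unit vector along 055° is (sin 55°, cos 55°) = (0.8192, 0.5736).
Slope in that direction = a·(0.8192) + b·(0.5736) = −0.59554.
Apparent dip = arctan|0.59554| = 30.78° (true dip is 43.3°, so apparent ≤ true as expected).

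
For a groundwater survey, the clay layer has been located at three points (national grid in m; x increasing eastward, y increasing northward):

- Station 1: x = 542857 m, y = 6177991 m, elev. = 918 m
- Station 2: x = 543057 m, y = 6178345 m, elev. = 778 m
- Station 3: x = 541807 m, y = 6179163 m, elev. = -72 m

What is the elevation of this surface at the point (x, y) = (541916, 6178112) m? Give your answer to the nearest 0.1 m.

559.8 m

Let the plane be z = a·x + b·y + c.
Station 2−Station 1: 200a + 354b = −140;  Station 3−Station 1: −1050a + 1172b = −990.
Solving gives a = 0.307507012, b = −0.569213001.
Then c = 918 − a·542857 − b·6177991 = 3350578.46.
At (541916, 6178112): z = 166643.0 − 3516661.7 + 3350578.46 = 559.8 m.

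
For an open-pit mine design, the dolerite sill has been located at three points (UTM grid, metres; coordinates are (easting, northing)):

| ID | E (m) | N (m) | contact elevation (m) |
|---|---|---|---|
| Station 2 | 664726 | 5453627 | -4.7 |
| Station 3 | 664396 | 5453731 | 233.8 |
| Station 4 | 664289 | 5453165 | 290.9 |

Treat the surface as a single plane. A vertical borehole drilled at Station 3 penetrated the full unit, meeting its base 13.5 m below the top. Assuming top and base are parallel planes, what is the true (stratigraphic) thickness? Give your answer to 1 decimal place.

Let the plane be z = a·E + b·N + c.
Station 3−Station 2: −330a + 104b = 238.5;  Station 4−Station 2: −437a − 462b = 295.6.
Solving gives a = −0.71210, b = 0.03374.
|∇z| = √(a²+b²) = 0.71289, so dip δ = arctan(0.71289) = 35.48°.
True thickness = vertical thickness × cos δ = 13.5 × cos 35.48° = 11.0 m.

11.0 m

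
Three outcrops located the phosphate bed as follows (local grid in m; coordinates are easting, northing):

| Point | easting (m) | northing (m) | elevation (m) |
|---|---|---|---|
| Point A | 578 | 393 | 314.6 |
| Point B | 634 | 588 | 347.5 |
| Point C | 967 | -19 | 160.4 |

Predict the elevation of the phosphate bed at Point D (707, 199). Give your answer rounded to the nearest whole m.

Two edge vectors: Point A→Point B = (56, 195, 32.9), Point A→Point C = (389, -412, -154.2).
Normal n = (Point A→Point B) × (Point A→Point C) = (-16514.2, 21433.3, -98927).
So ∂z/∂easting = −n_x/n_z = −0.16693 and ∂z/∂northing = −n_y/n_z = 0.21666.
Intercept c from Point A: 314.6 + 96.49 − 85.15 = 325.94.
At (707, 199): z = −118.0 + 43.1 + 325.94 = 251.0 m.

251 m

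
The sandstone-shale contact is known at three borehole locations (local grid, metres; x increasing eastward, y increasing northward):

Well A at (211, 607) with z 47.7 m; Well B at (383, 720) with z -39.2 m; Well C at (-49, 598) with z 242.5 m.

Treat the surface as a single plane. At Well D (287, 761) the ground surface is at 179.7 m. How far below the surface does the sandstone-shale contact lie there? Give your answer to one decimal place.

129.6 m

Two edge vectors: Well A→Well B = (172, 113, -86.9), Well A→Well C = (-260, -9, 194.8).
Normal n = (Well A→Well B) × (Well A→Well C) = (21230.3, -10911.6, 27832).
So ∂z/∂x = −n_x/n_z = −0.76280 and ∂z/∂y = −n_y/n_z = 0.39205.
Intercept c from Well A: 47.7 + 160.95 − 237.98 = −29.32.
At (287, 761): z_contact = −218.92 + 298.35 − 29.32 = 50.10 m.
Depth below ground = 179.7 − 50.10 = 129.6 m.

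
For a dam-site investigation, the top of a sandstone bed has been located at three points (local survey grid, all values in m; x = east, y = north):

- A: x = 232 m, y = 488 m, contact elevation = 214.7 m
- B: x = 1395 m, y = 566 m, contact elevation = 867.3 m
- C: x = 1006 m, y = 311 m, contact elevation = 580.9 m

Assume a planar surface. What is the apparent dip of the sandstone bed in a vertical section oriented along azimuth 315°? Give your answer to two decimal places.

9.77°

Let the plane be z = a·x + b·y + c.
B−A: 1163a + 78b = 652.6;  C−A: 774a − 177b = 366.2.
Solving gives a = 0.54118, b = 0.29758.
Unit vector along 315° is (sin 315°, cos 315°) = (-0.7071, 0.7071).
Slope in that direction = a·(-0.7071) + b·(0.7071) = −0.17225.
Apparent dip = arctan|0.17225| = 9.77° (true dip is 31.7°, so apparent ≤ true as expected).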